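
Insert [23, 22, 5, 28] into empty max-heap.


Insert 23: [23]
Insert 22: [23, 22]
Insert 5: [23, 22, 5]
Insert 28: [28, 23, 5, 22]

Final heap: [28, 23, 5, 22]


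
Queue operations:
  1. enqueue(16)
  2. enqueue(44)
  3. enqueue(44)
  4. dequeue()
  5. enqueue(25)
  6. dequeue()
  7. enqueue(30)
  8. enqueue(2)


enqueue(16) -> [16]
enqueue(44) -> [16, 44]
enqueue(44) -> [16, 44, 44]
dequeue()->16, [44, 44]
enqueue(25) -> [44, 44, 25]
dequeue()->44, [44, 25]
enqueue(30) -> [44, 25, 30]
enqueue(2) -> [44, 25, 30, 2]

Final queue: [44, 25, 30, 2]


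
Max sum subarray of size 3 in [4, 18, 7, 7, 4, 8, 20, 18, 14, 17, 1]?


[0:3]: 29
[1:4]: 32
[2:5]: 18
[3:6]: 19
[4:7]: 32
[5:8]: 46
[6:9]: 52
[7:10]: 49
[8:11]: 32

Max: 52 at [6:9]


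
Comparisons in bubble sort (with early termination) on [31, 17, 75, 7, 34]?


Algorithm: bubble sort (with early termination)
Input: [31, 17, 75, 7, 34]
Sorted: [7, 17, 31, 34, 75]

10


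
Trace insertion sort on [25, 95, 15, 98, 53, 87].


Initial: [25, 95, 15, 98, 53, 87]
Insert 95: [25, 95, 15, 98, 53, 87]
Insert 15: [15, 25, 95, 98, 53, 87]
Insert 98: [15, 25, 95, 98, 53, 87]
Insert 53: [15, 25, 53, 95, 98, 87]
Insert 87: [15, 25, 53, 87, 95, 98]

Sorted: [15, 25, 53, 87, 95, 98]


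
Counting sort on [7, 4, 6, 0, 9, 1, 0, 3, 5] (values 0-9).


Input: [7, 4, 6, 0, 9, 1, 0, 3, 5]
Counts: [2, 1, 0, 1, 1, 1, 1, 1, 0, 1]

Sorted: [0, 0, 1, 3, 4, 5, 6, 7, 9]


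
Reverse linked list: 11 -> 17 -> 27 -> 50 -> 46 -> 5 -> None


Step 1: curr=11, set curr.next=prev(None) | reversed so far: 11
Step 2: curr=17, set curr.next=prev(11) | reversed so far: 17 -> 11
Step 3: curr=27, set curr.next=prev(17) | reversed so far: 27 -> 17 -> 11
Step 4: curr=50, set curr.next=prev(27) | reversed so far: 50 -> 27 -> 17 -> 11
Step 5: curr=46, set curr.next=prev(50) | reversed so far: 46 -> 50 -> 27 -> 17 -> 11
Step 6: curr=5, set curr.next=prev(46) | reversed so far: 5 -> 46 -> 50 -> 27 -> 17 -> 11

5 -> 46 -> 50 -> 27 -> 17 -> 11 -> None


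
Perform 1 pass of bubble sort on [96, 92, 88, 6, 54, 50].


Initial: [96, 92, 88, 6, 54, 50]
Pass 1: [92, 88, 6, 54, 50, 96] (5 swaps)

After 1 pass: [92, 88, 6, 54, 50, 96]


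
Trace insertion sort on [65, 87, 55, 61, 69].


Initial: [65, 87, 55, 61, 69]
Insert 87: [65, 87, 55, 61, 69]
Insert 55: [55, 65, 87, 61, 69]
Insert 61: [55, 61, 65, 87, 69]
Insert 69: [55, 61, 65, 69, 87]

Sorted: [55, 61, 65, 69, 87]


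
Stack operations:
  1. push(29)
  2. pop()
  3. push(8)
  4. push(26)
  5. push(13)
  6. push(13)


push(29) -> [29]
pop()->29, []
push(8) -> [8]
push(26) -> [8, 26]
push(13) -> [8, 26, 13]
push(13) -> [8, 26, 13, 13]

Final stack: [8, 26, 13, 13]


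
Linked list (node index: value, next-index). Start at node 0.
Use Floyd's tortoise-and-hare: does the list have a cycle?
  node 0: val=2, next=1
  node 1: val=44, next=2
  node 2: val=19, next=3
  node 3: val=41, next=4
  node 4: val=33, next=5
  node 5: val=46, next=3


Floyd's tortoise (slow, +1) and hare (fast, +2):
  init: slow=0, fast=0
  step 1: slow=1, fast=2
  step 2: slow=2, fast=4
  step 3: slow=3, fast=3
  slow == fast at node 3: cycle detected

Cycle: yes


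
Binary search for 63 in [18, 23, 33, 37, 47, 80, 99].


Step 1: lo=0, hi=6, mid=3, val=37
Step 2: lo=4, hi=6, mid=5, val=80
Step 3: lo=4, hi=4, mid=4, val=47

Not found


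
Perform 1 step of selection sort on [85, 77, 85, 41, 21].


Initial: [85, 77, 85, 41, 21]
Step 1: min=21 at 4
  Swap: [21, 77, 85, 41, 85]

After 1 step: [21, 77, 85, 41, 85]


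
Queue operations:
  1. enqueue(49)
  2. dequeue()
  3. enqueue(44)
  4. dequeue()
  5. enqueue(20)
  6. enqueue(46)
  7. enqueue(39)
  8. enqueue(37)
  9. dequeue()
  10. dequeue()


enqueue(49) -> [49]
dequeue()->49, []
enqueue(44) -> [44]
dequeue()->44, []
enqueue(20) -> [20]
enqueue(46) -> [20, 46]
enqueue(39) -> [20, 46, 39]
enqueue(37) -> [20, 46, 39, 37]
dequeue()->20, [46, 39, 37]
dequeue()->46, [39, 37]

Final queue: [39, 37]


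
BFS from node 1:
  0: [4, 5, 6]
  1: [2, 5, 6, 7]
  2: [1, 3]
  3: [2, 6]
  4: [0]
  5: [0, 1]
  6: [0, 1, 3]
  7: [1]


Visit 1, enqueue [2, 5, 6, 7]
Visit 2, enqueue [3]
Visit 5, enqueue [0]
Visit 6, enqueue []
Visit 7, enqueue []
Visit 3, enqueue []
Visit 0, enqueue [4]
Visit 4, enqueue []

BFS order: [1, 2, 5, 6, 7, 3, 0, 4]


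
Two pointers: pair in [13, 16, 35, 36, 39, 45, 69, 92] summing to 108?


lo=0(13)+hi=7(92)=105
lo=1(16)+hi=7(92)=108

Yes: 16+92=108


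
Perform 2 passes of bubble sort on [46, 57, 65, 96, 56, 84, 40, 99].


Initial: [46, 57, 65, 96, 56, 84, 40, 99]
Pass 1: [46, 57, 65, 56, 84, 40, 96, 99] (3 swaps)
Pass 2: [46, 57, 56, 65, 40, 84, 96, 99] (2 swaps)

After 2 passes: [46, 57, 56, 65, 40, 84, 96, 99]


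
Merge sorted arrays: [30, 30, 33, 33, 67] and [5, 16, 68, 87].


Take 5 from B
Take 16 from B
Take 30 from A
Take 30 from A
Take 33 from A
Take 33 from A
Take 67 from A

Merged: [5, 16, 30, 30, 33, 33, 67, 68, 87]


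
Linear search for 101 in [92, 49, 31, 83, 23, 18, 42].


i=0: 92!=101
i=1: 49!=101
i=2: 31!=101
i=3: 83!=101
i=4: 23!=101
i=5: 18!=101
i=6: 42!=101

Not found, 7 comps


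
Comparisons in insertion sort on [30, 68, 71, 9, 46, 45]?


Algorithm: insertion sort
Input: [30, 68, 71, 9, 46, 45]
Sorted: [9, 30, 45, 46, 68, 71]

12


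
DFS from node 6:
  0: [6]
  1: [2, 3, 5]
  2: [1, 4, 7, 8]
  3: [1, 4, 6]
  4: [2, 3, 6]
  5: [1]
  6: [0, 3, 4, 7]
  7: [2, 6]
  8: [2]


Visit 6, push [7, 4, 3, 0]
Visit 0, push []
Visit 3, push [4, 1]
Visit 1, push [5, 2]
Visit 2, push [8, 7, 4]
Visit 4, push []
Visit 7, push []
Visit 8, push []
Visit 5, push []

DFS order: [6, 0, 3, 1, 2, 4, 7, 8, 5]


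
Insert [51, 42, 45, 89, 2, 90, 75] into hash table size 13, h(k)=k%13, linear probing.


Insert 51: h=12 -> slot 12
Insert 42: h=3 -> slot 3
Insert 45: h=6 -> slot 6
Insert 89: h=11 -> slot 11
Insert 2: h=2 -> slot 2
Insert 90: h=12, 1 probes -> slot 0
Insert 75: h=10 -> slot 10

Table: [90, None, 2, 42, None, None, 45, None, None, None, 75, 89, 51]


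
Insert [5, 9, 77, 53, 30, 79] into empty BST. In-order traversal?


Insert 5: root
Insert 9: R from 5
Insert 77: R from 5 -> R from 9
Insert 53: R from 5 -> R from 9 -> L from 77
Insert 30: R from 5 -> R from 9 -> L from 77 -> L from 53
Insert 79: R from 5 -> R from 9 -> R from 77

In-order: [5, 9, 30, 53, 77, 79]


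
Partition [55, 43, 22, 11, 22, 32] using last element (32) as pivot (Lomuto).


Pivot: 32
  22 <= 32: swap -> [22, 43, 55, 11, 22, 32]
  11 <= 32: swap -> [22, 11, 55, 43, 22, 32]
  22 <= 32: swap -> [22, 11, 22, 43, 55, 32]
Place pivot at 3: [22, 11, 22, 32, 55, 43]

Partitioned: [22, 11, 22, 32, 55, 43]


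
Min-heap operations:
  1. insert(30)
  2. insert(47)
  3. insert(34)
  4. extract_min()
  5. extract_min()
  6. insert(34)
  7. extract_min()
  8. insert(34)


insert(30) -> [30]
insert(47) -> [30, 47]
insert(34) -> [30, 47, 34]
extract_min()->30, [34, 47]
extract_min()->34, [47]
insert(34) -> [34, 47]
extract_min()->34, [47]
insert(34) -> [34, 47]

Final heap: [34, 47]


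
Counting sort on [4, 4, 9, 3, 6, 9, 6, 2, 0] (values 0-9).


Input: [4, 4, 9, 3, 6, 9, 6, 2, 0]
Counts: [1, 0, 1, 1, 2, 0, 2, 0, 0, 2]

Sorted: [0, 2, 3, 4, 4, 6, 6, 9, 9]


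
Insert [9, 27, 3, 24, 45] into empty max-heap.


Insert 9: [9]
Insert 27: [27, 9]
Insert 3: [27, 9, 3]
Insert 24: [27, 24, 3, 9]
Insert 45: [45, 27, 3, 9, 24]

Final heap: [45, 27, 3, 9, 24]


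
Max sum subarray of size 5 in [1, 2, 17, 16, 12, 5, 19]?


[0:5]: 48
[1:6]: 52
[2:7]: 69

Max: 69 at [2:7]


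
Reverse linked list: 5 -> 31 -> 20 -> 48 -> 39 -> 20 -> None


Step 1: curr=5, set curr.next=prev(None) | reversed so far: 5
Step 2: curr=31, set curr.next=prev(5) | reversed so far: 31 -> 5
Step 3: curr=20, set curr.next=prev(31) | reversed so far: 20 -> 31 -> 5
Step 4: curr=48, set curr.next=prev(20) | reversed so far: 48 -> 20 -> 31 -> 5
Step 5: curr=39, set curr.next=prev(48) | reversed so far: 39 -> 48 -> 20 -> 31 -> 5
Step 6: curr=20, set curr.next=prev(39) | reversed so far: 20 -> 39 -> 48 -> 20 -> 31 -> 5

20 -> 39 -> 48 -> 20 -> 31 -> 5 -> None


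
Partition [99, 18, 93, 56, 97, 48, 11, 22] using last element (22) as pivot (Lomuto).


Pivot: 22
  18 <= 22: swap -> [18, 99, 93, 56, 97, 48, 11, 22]
  11 <= 22: swap -> [18, 11, 93, 56, 97, 48, 99, 22]
Place pivot at 2: [18, 11, 22, 56, 97, 48, 99, 93]

Partitioned: [18, 11, 22, 56, 97, 48, 99, 93]


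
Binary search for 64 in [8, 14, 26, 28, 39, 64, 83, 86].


Step 1: lo=0, hi=7, mid=3, val=28
Step 2: lo=4, hi=7, mid=5, val=64

Found at index 5


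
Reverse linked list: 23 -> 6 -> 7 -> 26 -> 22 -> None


Step 1: curr=23, set curr.next=prev(None) | reversed so far: 23
Step 2: curr=6, set curr.next=prev(23) | reversed so far: 6 -> 23
Step 3: curr=7, set curr.next=prev(6) | reversed so far: 7 -> 6 -> 23
Step 4: curr=26, set curr.next=prev(7) | reversed so far: 26 -> 7 -> 6 -> 23
Step 5: curr=22, set curr.next=prev(26) | reversed so far: 22 -> 26 -> 7 -> 6 -> 23

22 -> 26 -> 7 -> 6 -> 23 -> None


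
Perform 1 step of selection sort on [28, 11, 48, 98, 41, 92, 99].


Initial: [28, 11, 48, 98, 41, 92, 99]
Step 1: min=11 at 1
  Swap: [11, 28, 48, 98, 41, 92, 99]

After 1 step: [11, 28, 48, 98, 41, 92, 99]


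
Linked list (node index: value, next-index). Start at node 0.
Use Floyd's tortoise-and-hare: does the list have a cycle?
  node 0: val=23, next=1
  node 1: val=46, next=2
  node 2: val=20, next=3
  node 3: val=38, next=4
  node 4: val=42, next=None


Floyd's tortoise (slow, +1) and hare (fast, +2):
  init: slow=0, fast=0
  step 1: slow=1, fast=2
  step 2: slow=2, fast=4
  step 3: fast -> None, no cycle

Cycle: no


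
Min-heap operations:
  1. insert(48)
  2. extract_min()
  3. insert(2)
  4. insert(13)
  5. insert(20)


insert(48) -> [48]
extract_min()->48, []
insert(2) -> [2]
insert(13) -> [2, 13]
insert(20) -> [2, 13, 20]

Final heap: [2, 13, 20]


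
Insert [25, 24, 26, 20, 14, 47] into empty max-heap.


Insert 25: [25]
Insert 24: [25, 24]
Insert 26: [26, 24, 25]
Insert 20: [26, 24, 25, 20]
Insert 14: [26, 24, 25, 20, 14]
Insert 47: [47, 24, 26, 20, 14, 25]

Final heap: [47, 24, 26, 20, 14, 25]


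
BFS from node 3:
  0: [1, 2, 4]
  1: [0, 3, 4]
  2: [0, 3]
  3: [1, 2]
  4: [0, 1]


Visit 3, enqueue [1, 2]
Visit 1, enqueue [0, 4]
Visit 2, enqueue []
Visit 0, enqueue []
Visit 4, enqueue []

BFS order: [3, 1, 2, 0, 4]


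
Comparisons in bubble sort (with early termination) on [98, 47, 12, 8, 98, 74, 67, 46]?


Algorithm: bubble sort (with early termination)
Input: [98, 47, 12, 8, 98, 74, 67, 46]
Sorted: [8, 12, 46, 47, 67, 74, 98, 98]

27


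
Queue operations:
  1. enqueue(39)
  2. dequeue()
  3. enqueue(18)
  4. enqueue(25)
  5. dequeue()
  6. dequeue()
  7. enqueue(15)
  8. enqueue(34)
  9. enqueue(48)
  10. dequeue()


enqueue(39) -> [39]
dequeue()->39, []
enqueue(18) -> [18]
enqueue(25) -> [18, 25]
dequeue()->18, [25]
dequeue()->25, []
enqueue(15) -> [15]
enqueue(34) -> [15, 34]
enqueue(48) -> [15, 34, 48]
dequeue()->15, [34, 48]

Final queue: [34, 48]


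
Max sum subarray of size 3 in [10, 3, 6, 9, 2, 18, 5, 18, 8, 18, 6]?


[0:3]: 19
[1:4]: 18
[2:5]: 17
[3:6]: 29
[4:7]: 25
[5:8]: 41
[6:9]: 31
[7:10]: 44
[8:11]: 32

Max: 44 at [7:10]


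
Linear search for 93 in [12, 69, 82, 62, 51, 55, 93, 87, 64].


i=0: 12!=93
i=1: 69!=93
i=2: 82!=93
i=3: 62!=93
i=4: 51!=93
i=5: 55!=93
i=6: 93==93 found!

Found at 6, 7 comps


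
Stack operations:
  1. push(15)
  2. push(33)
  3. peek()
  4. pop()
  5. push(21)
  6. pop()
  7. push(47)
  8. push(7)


push(15) -> [15]
push(33) -> [15, 33]
peek()->33
pop()->33, [15]
push(21) -> [15, 21]
pop()->21, [15]
push(47) -> [15, 47]
push(7) -> [15, 47, 7]

Final stack: [15, 47, 7]


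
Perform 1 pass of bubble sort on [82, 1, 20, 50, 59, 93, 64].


Initial: [82, 1, 20, 50, 59, 93, 64]
Pass 1: [1, 20, 50, 59, 82, 64, 93] (5 swaps)

After 1 pass: [1, 20, 50, 59, 82, 64, 93]


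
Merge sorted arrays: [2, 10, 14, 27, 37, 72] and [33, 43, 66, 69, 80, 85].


Take 2 from A
Take 10 from A
Take 14 from A
Take 27 from A
Take 33 from B
Take 37 from A
Take 43 from B
Take 66 from B
Take 69 from B
Take 72 from A

Merged: [2, 10, 14, 27, 33, 37, 43, 66, 69, 72, 80, 85]


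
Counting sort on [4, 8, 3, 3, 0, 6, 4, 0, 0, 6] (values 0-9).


Input: [4, 8, 3, 3, 0, 6, 4, 0, 0, 6]
Counts: [3, 0, 0, 2, 2, 0, 2, 0, 1, 0]

Sorted: [0, 0, 0, 3, 3, 4, 4, 6, 6, 8]


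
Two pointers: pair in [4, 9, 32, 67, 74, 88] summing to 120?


lo=0(4)+hi=5(88)=92
lo=1(9)+hi=5(88)=97
lo=2(32)+hi=5(88)=120

Yes: 32+88=120


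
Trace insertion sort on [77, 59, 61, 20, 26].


Initial: [77, 59, 61, 20, 26]
Insert 59: [59, 77, 61, 20, 26]
Insert 61: [59, 61, 77, 20, 26]
Insert 20: [20, 59, 61, 77, 26]
Insert 26: [20, 26, 59, 61, 77]

Sorted: [20, 26, 59, 61, 77]


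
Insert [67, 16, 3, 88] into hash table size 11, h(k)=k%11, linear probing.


Insert 67: h=1 -> slot 1
Insert 16: h=5 -> slot 5
Insert 3: h=3 -> slot 3
Insert 88: h=0 -> slot 0

Table: [88, 67, None, 3, None, 16, None, None, None, None, None]


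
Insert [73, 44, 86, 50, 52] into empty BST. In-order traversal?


Insert 73: root
Insert 44: L from 73
Insert 86: R from 73
Insert 50: L from 73 -> R from 44
Insert 52: L from 73 -> R from 44 -> R from 50

In-order: [44, 50, 52, 73, 86]


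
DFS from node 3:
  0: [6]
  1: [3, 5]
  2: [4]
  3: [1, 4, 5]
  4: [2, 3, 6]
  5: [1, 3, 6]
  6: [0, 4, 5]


Visit 3, push [5, 4, 1]
Visit 1, push [5]
Visit 5, push [6]
Visit 6, push [4, 0]
Visit 0, push []
Visit 4, push [2]
Visit 2, push []

DFS order: [3, 1, 5, 6, 0, 4, 2]


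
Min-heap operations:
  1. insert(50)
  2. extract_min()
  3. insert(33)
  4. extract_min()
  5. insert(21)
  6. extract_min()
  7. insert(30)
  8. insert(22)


insert(50) -> [50]
extract_min()->50, []
insert(33) -> [33]
extract_min()->33, []
insert(21) -> [21]
extract_min()->21, []
insert(30) -> [30]
insert(22) -> [22, 30]

Final heap: [22, 30]


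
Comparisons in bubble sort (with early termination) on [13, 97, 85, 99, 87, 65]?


Algorithm: bubble sort (with early termination)
Input: [13, 97, 85, 99, 87, 65]
Sorted: [13, 65, 85, 87, 97, 99]

15


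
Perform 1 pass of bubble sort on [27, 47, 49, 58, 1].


Initial: [27, 47, 49, 58, 1]
Pass 1: [27, 47, 49, 1, 58] (1 swaps)

After 1 pass: [27, 47, 49, 1, 58]


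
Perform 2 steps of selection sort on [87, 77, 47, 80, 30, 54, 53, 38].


Initial: [87, 77, 47, 80, 30, 54, 53, 38]
Step 1: min=30 at 4
  Swap: [30, 77, 47, 80, 87, 54, 53, 38]
Step 2: min=38 at 7
  Swap: [30, 38, 47, 80, 87, 54, 53, 77]

After 2 steps: [30, 38, 47, 80, 87, 54, 53, 77]


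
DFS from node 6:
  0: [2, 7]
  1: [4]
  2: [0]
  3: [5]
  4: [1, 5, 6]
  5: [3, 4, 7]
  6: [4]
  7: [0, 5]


Visit 6, push [4]
Visit 4, push [5, 1]
Visit 1, push []
Visit 5, push [7, 3]
Visit 3, push []
Visit 7, push [0]
Visit 0, push [2]
Visit 2, push []

DFS order: [6, 4, 1, 5, 3, 7, 0, 2]


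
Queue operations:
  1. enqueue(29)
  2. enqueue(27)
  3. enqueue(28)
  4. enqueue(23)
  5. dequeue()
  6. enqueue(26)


enqueue(29) -> [29]
enqueue(27) -> [29, 27]
enqueue(28) -> [29, 27, 28]
enqueue(23) -> [29, 27, 28, 23]
dequeue()->29, [27, 28, 23]
enqueue(26) -> [27, 28, 23, 26]

Final queue: [27, 28, 23, 26]


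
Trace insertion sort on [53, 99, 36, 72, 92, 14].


Initial: [53, 99, 36, 72, 92, 14]
Insert 99: [53, 99, 36, 72, 92, 14]
Insert 36: [36, 53, 99, 72, 92, 14]
Insert 72: [36, 53, 72, 99, 92, 14]
Insert 92: [36, 53, 72, 92, 99, 14]
Insert 14: [14, 36, 53, 72, 92, 99]

Sorted: [14, 36, 53, 72, 92, 99]


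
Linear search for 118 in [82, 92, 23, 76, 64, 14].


i=0: 82!=118
i=1: 92!=118
i=2: 23!=118
i=3: 76!=118
i=4: 64!=118
i=5: 14!=118

Not found, 6 comps


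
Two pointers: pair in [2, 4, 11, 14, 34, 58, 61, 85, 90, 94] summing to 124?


lo=0(2)+hi=9(94)=96
lo=1(4)+hi=9(94)=98
lo=2(11)+hi=9(94)=105
lo=3(14)+hi=9(94)=108
lo=4(34)+hi=9(94)=128
lo=4(34)+hi=8(90)=124

Yes: 34+90=124


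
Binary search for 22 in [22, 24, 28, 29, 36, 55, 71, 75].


Step 1: lo=0, hi=7, mid=3, val=29
Step 2: lo=0, hi=2, mid=1, val=24
Step 3: lo=0, hi=0, mid=0, val=22

Found at index 0


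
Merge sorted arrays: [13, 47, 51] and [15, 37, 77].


Take 13 from A
Take 15 from B
Take 37 from B
Take 47 from A
Take 51 from A

Merged: [13, 15, 37, 47, 51, 77]


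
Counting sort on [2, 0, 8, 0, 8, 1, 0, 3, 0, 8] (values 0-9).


Input: [2, 0, 8, 0, 8, 1, 0, 3, 0, 8]
Counts: [4, 1, 1, 1, 0, 0, 0, 0, 3, 0]

Sorted: [0, 0, 0, 0, 1, 2, 3, 8, 8, 8]


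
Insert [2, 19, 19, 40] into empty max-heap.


Insert 2: [2]
Insert 19: [19, 2]
Insert 19: [19, 2, 19]
Insert 40: [40, 19, 19, 2]

Final heap: [40, 19, 19, 2]


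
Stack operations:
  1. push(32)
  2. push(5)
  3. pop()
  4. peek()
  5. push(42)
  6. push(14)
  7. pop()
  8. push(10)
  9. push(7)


push(32) -> [32]
push(5) -> [32, 5]
pop()->5, [32]
peek()->32
push(42) -> [32, 42]
push(14) -> [32, 42, 14]
pop()->14, [32, 42]
push(10) -> [32, 42, 10]
push(7) -> [32, 42, 10, 7]

Final stack: [32, 42, 10, 7]


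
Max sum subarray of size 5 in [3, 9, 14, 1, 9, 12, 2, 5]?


[0:5]: 36
[1:6]: 45
[2:7]: 38
[3:8]: 29

Max: 45 at [1:6]


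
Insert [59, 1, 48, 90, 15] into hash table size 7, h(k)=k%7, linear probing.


Insert 59: h=3 -> slot 3
Insert 1: h=1 -> slot 1
Insert 48: h=6 -> slot 6
Insert 90: h=6, 1 probes -> slot 0
Insert 15: h=1, 1 probes -> slot 2

Table: [90, 1, 15, 59, None, None, 48]


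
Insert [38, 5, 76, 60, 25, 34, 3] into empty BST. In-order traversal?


Insert 38: root
Insert 5: L from 38
Insert 76: R from 38
Insert 60: R from 38 -> L from 76
Insert 25: L from 38 -> R from 5
Insert 34: L from 38 -> R from 5 -> R from 25
Insert 3: L from 38 -> L from 5

In-order: [3, 5, 25, 34, 38, 60, 76]


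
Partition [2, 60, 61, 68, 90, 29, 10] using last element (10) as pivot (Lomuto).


Pivot: 10
  2 <= 10: advance i (no swap)
Place pivot at 1: [2, 10, 61, 68, 90, 29, 60]

Partitioned: [2, 10, 61, 68, 90, 29, 60]


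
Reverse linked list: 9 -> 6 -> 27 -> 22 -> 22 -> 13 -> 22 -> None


Step 1: curr=9, set curr.next=prev(None) | reversed so far: 9
Step 2: curr=6, set curr.next=prev(9) | reversed so far: 6 -> 9
Step 3: curr=27, set curr.next=prev(6) | reversed so far: 27 -> 6 -> 9
Step 4: curr=22, set curr.next=prev(27) | reversed so far: 22 -> 27 -> 6 -> 9
Step 5: curr=22, set curr.next=prev(22) | reversed so far: 22 -> 22 -> 27 -> 6 -> 9
Step 6: curr=13, set curr.next=prev(22) | reversed so far: 13 -> 22 -> 22 -> 27 -> 6 -> 9
Step 7: curr=22, set curr.next=prev(13) | reversed so far: 22 -> 13 -> 22 -> 22 -> 27 -> 6 -> 9

22 -> 13 -> 22 -> 22 -> 27 -> 6 -> 9 -> None


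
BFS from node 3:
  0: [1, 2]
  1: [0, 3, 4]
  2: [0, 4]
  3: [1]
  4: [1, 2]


Visit 3, enqueue [1]
Visit 1, enqueue [0, 4]
Visit 0, enqueue [2]
Visit 4, enqueue []
Visit 2, enqueue []

BFS order: [3, 1, 0, 4, 2]


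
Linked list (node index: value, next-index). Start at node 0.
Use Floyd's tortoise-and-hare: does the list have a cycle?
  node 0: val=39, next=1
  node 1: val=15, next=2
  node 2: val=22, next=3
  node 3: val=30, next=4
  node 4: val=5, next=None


Floyd's tortoise (slow, +1) and hare (fast, +2):
  init: slow=0, fast=0
  step 1: slow=1, fast=2
  step 2: slow=2, fast=4
  step 3: fast -> None, no cycle

Cycle: no


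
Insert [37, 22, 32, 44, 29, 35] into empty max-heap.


Insert 37: [37]
Insert 22: [37, 22]
Insert 32: [37, 22, 32]
Insert 44: [44, 37, 32, 22]
Insert 29: [44, 37, 32, 22, 29]
Insert 35: [44, 37, 35, 22, 29, 32]

Final heap: [44, 37, 35, 22, 29, 32]


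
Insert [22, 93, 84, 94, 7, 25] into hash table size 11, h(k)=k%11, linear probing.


Insert 22: h=0 -> slot 0
Insert 93: h=5 -> slot 5
Insert 84: h=7 -> slot 7
Insert 94: h=6 -> slot 6
Insert 7: h=7, 1 probes -> slot 8
Insert 25: h=3 -> slot 3

Table: [22, None, None, 25, None, 93, 94, 84, 7, None, None]


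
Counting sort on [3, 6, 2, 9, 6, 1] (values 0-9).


Input: [3, 6, 2, 9, 6, 1]
Counts: [0, 1, 1, 1, 0, 0, 2, 0, 0, 1]

Sorted: [1, 2, 3, 6, 6, 9]


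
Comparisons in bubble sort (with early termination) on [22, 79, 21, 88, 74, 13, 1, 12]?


Algorithm: bubble sort (with early termination)
Input: [22, 79, 21, 88, 74, 13, 1, 12]
Sorted: [1, 12, 13, 21, 22, 74, 79, 88]

28


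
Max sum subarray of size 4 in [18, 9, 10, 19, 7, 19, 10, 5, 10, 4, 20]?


[0:4]: 56
[1:5]: 45
[2:6]: 55
[3:7]: 55
[4:8]: 41
[5:9]: 44
[6:10]: 29
[7:11]: 39

Max: 56 at [0:4]


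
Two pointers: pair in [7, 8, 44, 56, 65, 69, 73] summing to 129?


lo=0(7)+hi=6(73)=80
lo=1(8)+hi=6(73)=81
lo=2(44)+hi=6(73)=117
lo=3(56)+hi=6(73)=129

Yes: 56+73=129


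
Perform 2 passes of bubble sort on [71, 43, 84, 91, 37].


Initial: [71, 43, 84, 91, 37]
Pass 1: [43, 71, 84, 37, 91] (2 swaps)
Pass 2: [43, 71, 37, 84, 91] (1 swaps)

After 2 passes: [43, 71, 37, 84, 91]


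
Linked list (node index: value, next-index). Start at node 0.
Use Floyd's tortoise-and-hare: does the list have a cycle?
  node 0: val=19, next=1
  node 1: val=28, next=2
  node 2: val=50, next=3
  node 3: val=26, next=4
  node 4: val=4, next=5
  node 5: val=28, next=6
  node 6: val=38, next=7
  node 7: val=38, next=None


Floyd's tortoise (slow, +1) and hare (fast, +2):
  init: slow=0, fast=0
  step 1: slow=1, fast=2
  step 2: slow=2, fast=4
  step 3: slow=3, fast=6
  step 4: fast 6->7->None, no cycle

Cycle: no


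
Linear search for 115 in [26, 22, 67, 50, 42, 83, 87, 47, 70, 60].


i=0: 26!=115
i=1: 22!=115
i=2: 67!=115
i=3: 50!=115
i=4: 42!=115
i=5: 83!=115
i=6: 87!=115
i=7: 47!=115
i=8: 70!=115
i=9: 60!=115

Not found, 10 comps


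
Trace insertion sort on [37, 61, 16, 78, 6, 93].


Initial: [37, 61, 16, 78, 6, 93]
Insert 61: [37, 61, 16, 78, 6, 93]
Insert 16: [16, 37, 61, 78, 6, 93]
Insert 78: [16, 37, 61, 78, 6, 93]
Insert 6: [6, 16, 37, 61, 78, 93]
Insert 93: [6, 16, 37, 61, 78, 93]

Sorted: [6, 16, 37, 61, 78, 93]


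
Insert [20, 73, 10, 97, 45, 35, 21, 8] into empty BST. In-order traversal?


Insert 20: root
Insert 73: R from 20
Insert 10: L from 20
Insert 97: R from 20 -> R from 73
Insert 45: R from 20 -> L from 73
Insert 35: R from 20 -> L from 73 -> L from 45
Insert 21: R from 20 -> L from 73 -> L from 45 -> L from 35
Insert 8: L from 20 -> L from 10

In-order: [8, 10, 20, 21, 35, 45, 73, 97]


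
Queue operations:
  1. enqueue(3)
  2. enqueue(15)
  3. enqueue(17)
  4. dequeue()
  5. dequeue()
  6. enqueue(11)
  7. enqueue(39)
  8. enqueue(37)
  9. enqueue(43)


enqueue(3) -> [3]
enqueue(15) -> [3, 15]
enqueue(17) -> [3, 15, 17]
dequeue()->3, [15, 17]
dequeue()->15, [17]
enqueue(11) -> [17, 11]
enqueue(39) -> [17, 11, 39]
enqueue(37) -> [17, 11, 39, 37]
enqueue(43) -> [17, 11, 39, 37, 43]

Final queue: [17, 11, 39, 37, 43]


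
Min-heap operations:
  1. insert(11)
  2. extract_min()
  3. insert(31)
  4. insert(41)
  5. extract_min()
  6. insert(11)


insert(11) -> [11]
extract_min()->11, []
insert(31) -> [31]
insert(41) -> [31, 41]
extract_min()->31, [41]
insert(11) -> [11, 41]

Final heap: [11, 41]


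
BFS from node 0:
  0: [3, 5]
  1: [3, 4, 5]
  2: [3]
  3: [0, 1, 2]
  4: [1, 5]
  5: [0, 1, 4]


Visit 0, enqueue [3, 5]
Visit 3, enqueue [1, 2]
Visit 5, enqueue [4]
Visit 1, enqueue []
Visit 2, enqueue []
Visit 4, enqueue []

BFS order: [0, 3, 5, 1, 2, 4]


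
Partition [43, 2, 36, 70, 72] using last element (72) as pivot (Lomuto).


Pivot: 72
  43 <= 72: advance i (no swap)
  2 <= 72: advance i (no swap)
  36 <= 72: advance i (no swap)
  70 <= 72: advance i (no swap)
Place pivot at 4: [43, 2, 36, 70, 72]

Partitioned: [43, 2, 36, 70, 72]


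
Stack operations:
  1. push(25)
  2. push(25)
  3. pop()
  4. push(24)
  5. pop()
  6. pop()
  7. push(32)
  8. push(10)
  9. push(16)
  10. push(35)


push(25) -> [25]
push(25) -> [25, 25]
pop()->25, [25]
push(24) -> [25, 24]
pop()->24, [25]
pop()->25, []
push(32) -> [32]
push(10) -> [32, 10]
push(16) -> [32, 10, 16]
push(35) -> [32, 10, 16, 35]

Final stack: [32, 10, 16, 35]


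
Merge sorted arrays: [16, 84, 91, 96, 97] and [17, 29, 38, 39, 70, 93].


Take 16 from A
Take 17 from B
Take 29 from B
Take 38 from B
Take 39 from B
Take 70 from B
Take 84 from A
Take 91 from A
Take 93 from B

Merged: [16, 17, 29, 38, 39, 70, 84, 91, 93, 96, 97]


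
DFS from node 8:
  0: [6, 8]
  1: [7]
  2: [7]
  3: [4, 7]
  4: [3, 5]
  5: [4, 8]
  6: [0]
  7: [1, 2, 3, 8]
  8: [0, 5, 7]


Visit 8, push [7, 5, 0]
Visit 0, push [6]
Visit 6, push []
Visit 5, push [4]
Visit 4, push [3]
Visit 3, push [7]
Visit 7, push [2, 1]
Visit 1, push []
Visit 2, push []

DFS order: [8, 0, 6, 5, 4, 3, 7, 1, 2]


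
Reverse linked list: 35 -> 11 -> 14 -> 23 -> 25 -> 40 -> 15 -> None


Step 1: curr=35, set curr.next=prev(None) | reversed so far: 35
Step 2: curr=11, set curr.next=prev(35) | reversed so far: 11 -> 35
Step 3: curr=14, set curr.next=prev(11) | reversed so far: 14 -> 11 -> 35
Step 4: curr=23, set curr.next=prev(14) | reversed so far: 23 -> 14 -> 11 -> 35
Step 5: curr=25, set curr.next=prev(23) | reversed so far: 25 -> 23 -> 14 -> 11 -> 35
Step 6: curr=40, set curr.next=prev(25) | reversed so far: 40 -> 25 -> 23 -> 14 -> 11 -> 35
Step 7: curr=15, set curr.next=prev(40) | reversed so far: 15 -> 40 -> 25 -> 23 -> 14 -> 11 -> 35

15 -> 40 -> 25 -> 23 -> 14 -> 11 -> 35 -> None


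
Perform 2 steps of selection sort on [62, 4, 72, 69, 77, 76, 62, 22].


Initial: [62, 4, 72, 69, 77, 76, 62, 22]
Step 1: min=4 at 1
  Swap: [4, 62, 72, 69, 77, 76, 62, 22]
Step 2: min=22 at 7
  Swap: [4, 22, 72, 69, 77, 76, 62, 62]

After 2 steps: [4, 22, 72, 69, 77, 76, 62, 62]


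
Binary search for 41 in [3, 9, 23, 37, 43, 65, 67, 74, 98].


Step 1: lo=0, hi=8, mid=4, val=43
Step 2: lo=0, hi=3, mid=1, val=9
Step 3: lo=2, hi=3, mid=2, val=23
Step 4: lo=3, hi=3, mid=3, val=37

Not found


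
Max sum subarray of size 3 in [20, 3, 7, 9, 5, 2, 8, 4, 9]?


[0:3]: 30
[1:4]: 19
[2:5]: 21
[3:6]: 16
[4:7]: 15
[5:8]: 14
[6:9]: 21

Max: 30 at [0:3]


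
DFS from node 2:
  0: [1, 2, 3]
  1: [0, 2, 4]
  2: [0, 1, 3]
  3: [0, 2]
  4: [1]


Visit 2, push [3, 1, 0]
Visit 0, push [3, 1]
Visit 1, push [4]
Visit 4, push []
Visit 3, push []

DFS order: [2, 0, 1, 4, 3]


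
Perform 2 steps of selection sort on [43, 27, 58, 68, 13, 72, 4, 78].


Initial: [43, 27, 58, 68, 13, 72, 4, 78]
Step 1: min=4 at 6
  Swap: [4, 27, 58, 68, 13, 72, 43, 78]
Step 2: min=13 at 4
  Swap: [4, 13, 58, 68, 27, 72, 43, 78]

After 2 steps: [4, 13, 58, 68, 27, 72, 43, 78]


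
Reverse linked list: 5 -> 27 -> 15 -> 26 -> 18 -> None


Step 1: curr=5, set curr.next=prev(None) | reversed so far: 5
Step 2: curr=27, set curr.next=prev(5) | reversed so far: 27 -> 5
Step 3: curr=15, set curr.next=prev(27) | reversed so far: 15 -> 27 -> 5
Step 4: curr=26, set curr.next=prev(15) | reversed so far: 26 -> 15 -> 27 -> 5
Step 5: curr=18, set curr.next=prev(26) | reversed so far: 18 -> 26 -> 15 -> 27 -> 5

18 -> 26 -> 15 -> 27 -> 5 -> None


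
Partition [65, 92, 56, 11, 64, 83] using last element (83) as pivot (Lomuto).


Pivot: 83
  65 <= 83: advance i (no swap)
  56 <= 83: swap -> [65, 56, 92, 11, 64, 83]
  11 <= 83: swap -> [65, 56, 11, 92, 64, 83]
  64 <= 83: swap -> [65, 56, 11, 64, 92, 83]
Place pivot at 4: [65, 56, 11, 64, 83, 92]

Partitioned: [65, 56, 11, 64, 83, 92]


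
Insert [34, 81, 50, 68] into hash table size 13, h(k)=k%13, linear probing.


Insert 34: h=8 -> slot 8
Insert 81: h=3 -> slot 3
Insert 50: h=11 -> slot 11
Insert 68: h=3, 1 probes -> slot 4

Table: [None, None, None, 81, 68, None, None, None, 34, None, None, 50, None]


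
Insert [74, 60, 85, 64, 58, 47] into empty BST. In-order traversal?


Insert 74: root
Insert 60: L from 74
Insert 85: R from 74
Insert 64: L from 74 -> R from 60
Insert 58: L from 74 -> L from 60
Insert 47: L from 74 -> L from 60 -> L from 58

In-order: [47, 58, 60, 64, 74, 85]


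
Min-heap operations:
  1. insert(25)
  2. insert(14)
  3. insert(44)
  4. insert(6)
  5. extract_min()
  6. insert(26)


insert(25) -> [25]
insert(14) -> [14, 25]
insert(44) -> [14, 25, 44]
insert(6) -> [6, 14, 44, 25]
extract_min()->6, [14, 25, 44]
insert(26) -> [14, 25, 44, 26]

Final heap: [14, 25, 44, 26]


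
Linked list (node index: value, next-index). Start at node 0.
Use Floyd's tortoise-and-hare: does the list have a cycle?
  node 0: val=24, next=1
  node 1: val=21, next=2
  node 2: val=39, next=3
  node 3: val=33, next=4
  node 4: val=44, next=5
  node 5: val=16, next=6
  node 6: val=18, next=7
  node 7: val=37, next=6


Floyd's tortoise (slow, +1) and hare (fast, +2):
  init: slow=0, fast=0
  step 1: slow=1, fast=2
  step 2: slow=2, fast=4
  step 3: slow=3, fast=6
  step 4: slow=4, fast=6
  step 5: slow=5, fast=6
  step 6: slow=6, fast=6
  slow == fast at node 6: cycle detected

Cycle: yes


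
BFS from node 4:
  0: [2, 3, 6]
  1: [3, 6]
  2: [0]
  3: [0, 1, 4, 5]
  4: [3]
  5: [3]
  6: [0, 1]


Visit 4, enqueue [3]
Visit 3, enqueue [0, 1, 5]
Visit 0, enqueue [2, 6]
Visit 1, enqueue []
Visit 5, enqueue []
Visit 2, enqueue []
Visit 6, enqueue []

BFS order: [4, 3, 0, 1, 5, 2, 6]


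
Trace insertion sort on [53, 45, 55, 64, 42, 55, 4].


Initial: [53, 45, 55, 64, 42, 55, 4]
Insert 45: [45, 53, 55, 64, 42, 55, 4]
Insert 55: [45, 53, 55, 64, 42, 55, 4]
Insert 64: [45, 53, 55, 64, 42, 55, 4]
Insert 42: [42, 45, 53, 55, 64, 55, 4]
Insert 55: [42, 45, 53, 55, 55, 64, 4]
Insert 4: [4, 42, 45, 53, 55, 55, 64]

Sorted: [4, 42, 45, 53, 55, 55, 64]


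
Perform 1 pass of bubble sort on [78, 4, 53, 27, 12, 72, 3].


Initial: [78, 4, 53, 27, 12, 72, 3]
Pass 1: [4, 53, 27, 12, 72, 3, 78] (6 swaps)

After 1 pass: [4, 53, 27, 12, 72, 3, 78]


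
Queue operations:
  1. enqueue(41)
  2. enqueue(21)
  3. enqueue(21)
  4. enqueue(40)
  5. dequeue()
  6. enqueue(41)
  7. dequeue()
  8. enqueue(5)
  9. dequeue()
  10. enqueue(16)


enqueue(41) -> [41]
enqueue(21) -> [41, 21]
enqueue(21) -> [41, 21, 21]
enqueue(40) -> [41, 21, 21, 40]
dequeue()->41, [21, 21, 40]
enqueue(41) -> [21, 21, 40, 41]
dequeue()->21, [21, 40, 41]
enqueue(5) -> [21, 40, 41, 5]
dequeue()->21, [40, 41, 5]
enqueue(16) -> [40, 41, 5, 16]

Final queue: [40, 41, 5, 16]


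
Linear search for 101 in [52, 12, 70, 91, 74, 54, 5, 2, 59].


i=0: 52!=101
i=1: 12!=101
i=2: 70!=101
i=3: 91!=101
i=4: 74!=101
i=5: 54!=101
i=6: 5!=101
i=7: 2!=101
i=8: 59!=101

Not found, 9 comps


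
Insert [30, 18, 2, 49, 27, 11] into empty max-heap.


Insert 30: [30]
Insert 18: [30, 18]
Insert 2: [30, 18, 2]
Insert 49: [49, 30, 2, 18]
Insert 27: [49, 30, 2, 18, 27]
Insert 11: [49, 30, 11, 18, 27, 2]

Final heap: [49, 30, 11, 18, 27, 2]


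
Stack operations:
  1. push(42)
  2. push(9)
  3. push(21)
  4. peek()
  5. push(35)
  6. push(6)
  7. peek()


push(42) -> [42]
push(9) -> [42, 9]
push(21) -> [42, 9, 21]
peek()->21
push(35) -> [42, 9, 21, 35]
push(6) -> [42, 9, 21, 35, 6]
peek()->6

Final stack: [42, 9, 21, 35, 6]


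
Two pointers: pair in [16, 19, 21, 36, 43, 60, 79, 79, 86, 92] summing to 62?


lo=0(16)+hi=9(92)=108
lo=0(16)+hi=8(86)=102
lo=0(16)+hi=7(79)=95
lo=0(16)+hi=6(79)=95
lo=0(16)+hi=5(60)=76
lo=0(16)+hi=4(43)=59
lo=1(19)+hi=4(43)=62

Yes: 19+43=62


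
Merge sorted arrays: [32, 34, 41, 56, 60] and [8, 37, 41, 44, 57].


Take 8 from B
Take 32 from A
Take 34 from A
Take 37 from B
Take 41 from A
Take 41 from B
Take 44 from B
Take 56 from A
Take 57 from B

Merged: [8, 32, 34, 37, 41, 41, 44, 56, 57, 60]


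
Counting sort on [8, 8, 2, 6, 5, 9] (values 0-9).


Input: [8, 8, 2, 6, 5, 9]
Counts: [0, 0, 1, 0, 0, 1, 1, 0, 2, 1]

Sorted: [2, 5, 6, 8, 8, 9]


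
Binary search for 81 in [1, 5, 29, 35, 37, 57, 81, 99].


Step 1: lo=0, hi=7, mid=3, val=35
Step 2: lo=4, hi=7, mid=5, val=57
Step 3: lo=6, hi=7, mid=6, val=81

Found at index 6


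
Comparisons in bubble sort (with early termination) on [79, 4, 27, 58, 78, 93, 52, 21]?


Algorithm: bubble sort (with early termination)
Input: [79, 4, 27, 58, 78, 93, 52, 21]
Sorted: [4, 21, 27, 52, 58, 78, 79, 93]

28


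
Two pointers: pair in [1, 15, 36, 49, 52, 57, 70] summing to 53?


lo=0(1)+hi=6(70)=71
lo=0(1)+hi=5(57)=58
lo=0(1)+hi=4(52)=53

Yes: 1+52=53


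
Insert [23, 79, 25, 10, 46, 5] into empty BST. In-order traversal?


Insert 23: root
Insert 79: R from 23
Insert 25: R from 23 -> L from 79
Insert 10: L from 23
Insert 46: R from 23 -> L from 79 -> R from 25
Insert 5: L from 23 -> L from 10

In-order: [5, 10, 23, 25, 46, 79]


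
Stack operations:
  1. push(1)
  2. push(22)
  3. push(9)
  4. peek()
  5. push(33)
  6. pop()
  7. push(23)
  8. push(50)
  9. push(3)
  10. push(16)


push(1) -> [1]
push(22) -> [1, 22]
push(9) -> [1, 22, 9]
peek()->9
push(33) -> [1, 22, 9, 33]
pop()->33, [1, 22, 9]
push(23) -> [1, 22, 9, 23]
push(50) -> [1, 22, 9, 23, 50]
push(3) -> [1, 22, 9, 23, 50, 3]
push(16) -> [1, 22, 9, 23, 50, 3, 16]

Final stack: [1, 22, 9, 23, 50, 3, 16]


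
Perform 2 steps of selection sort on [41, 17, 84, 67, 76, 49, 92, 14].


Initial: [41, 17, 84, 67, 76, 49, 92, 14]
Step 1: min=14 at 7
  Swap: [14, 17, 84, 67, 76, 49, 92, 41]
Step 2: min=17 at 1
  Swap: [14, 17, 84, 67, 76, 49, 92, 41]

After 2 steps: [14, 17, 84, 67, 76, 49, 92, 41]


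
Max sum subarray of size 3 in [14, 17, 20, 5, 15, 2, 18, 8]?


[0:3]: 51
[1:4]: 42
[2:5]: 40
[3:6]: 22
[4:7]: 35
[5:8]: 28

Max: 51 at [0:3]


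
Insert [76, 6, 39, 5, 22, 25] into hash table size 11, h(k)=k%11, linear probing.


Insert 76: h=10 -> slot 10
Insert 6: h=6 -> slot 6
Insert 39: h=6, 1 probes -> slot 7
Insert 5: h=5 -> slot 5
Insert 22: h=0 -> slot 0
Insert 25: h=3 -> slot 3

Table: [22, None, None, 25, None, 5, 6, 39, None, None, 76]


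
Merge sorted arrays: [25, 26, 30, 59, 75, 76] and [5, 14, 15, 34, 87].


Take 5 from B
Take 14 from B
Take 15 from B
Take 25 from A
Take 26 from A
Take 30 from A
Take 34 from B
Take 59 from A
Take 75 from A
Take 76 from A

Merged: [5, 14, 15, 25, 26, 30, 34, 59, 75, 76, 87]


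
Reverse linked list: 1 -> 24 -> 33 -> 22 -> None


Step 1: curr=1, set curr.next=prev(None) | reversed so far: 1
Step 2: curr=24, set curr.next=prev(1) | reversed so far: 24 -> 1
Step 3: curr=33, set curr.next=prev(24) | reversed so far: 33 -> 24 -> 1
Step 4: curr=22, set curr.next=prev(33) | reversed so far: 22 -> 33 -> 24 -> 1

22 -> 33 -> 24 -> 1 -> None


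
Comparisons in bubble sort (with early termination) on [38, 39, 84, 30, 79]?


Algorithm: bubble sort (with early termination)
Input: [38, 39, 84, 30, 79]
Sorted: [30, 38, 39, 79, 84]

10


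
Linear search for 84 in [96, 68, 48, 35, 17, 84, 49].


i=0: 96!=84
i=1: 68!=84
i=2: 48!=84
i=3: 35!=84
i=4: 17!=84
i=5: 84==84 found!

Found at 5, 6 comps


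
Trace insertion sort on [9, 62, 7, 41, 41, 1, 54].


Initial: [9, 62, 7, 41, 41, 1, 54]
Insert 62: [9, 62, 7, 41, 41, 1, 54]
Insert 7: [7, 9, 62, 41, 41, 1, 54]
Insert 41: [7, 9, 41, 62, 41, 1, 54]
Insert 41: [7, 9, 41, 41, 62, 1, 54]
Insert 1: [1, 7, 9, 41, 41, 62, 54]
Insert 54: [1, 7, 9, 41, 41, 54, 62]

Sorted: [1, 7, 9, 41, 41, 54, 62]


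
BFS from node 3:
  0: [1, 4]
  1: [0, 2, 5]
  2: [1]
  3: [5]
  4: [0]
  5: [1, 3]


Visit 3, enqueue [5]
Visit 5, enqueue [1]
Visit 1, enqueue [0, 2]
Visit 0, enqueue [4]
Visit 2, enqueue []
Visit 4, enqueue []

BFS order: [3, 5, 1, 0, 2, 4]


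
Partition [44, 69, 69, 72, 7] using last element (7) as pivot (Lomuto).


Pivot: 7
Place pivot at 0: [7, 69, 69, 72, 44]

Partitioned: [7, 69, 69, 72, 44]


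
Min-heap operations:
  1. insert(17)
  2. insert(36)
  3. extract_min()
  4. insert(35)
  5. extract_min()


insert(17) -> [17]
insert(36) -> [17, 36]
extract_min()->17, [36]
insert(35) -> [35, 36]
extract_min()->35, [36]

Final heap: [36]


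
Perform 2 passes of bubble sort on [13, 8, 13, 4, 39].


Initial: [13, 8, 13, 4, 39]
Pass 1: [8, 13, 4, 13, 39] (2 swaps)
Pass 2: [8, 4, 13, 13, 39] (1 swaps)

After 2 passes: [8, 4, 13, 13, 39]


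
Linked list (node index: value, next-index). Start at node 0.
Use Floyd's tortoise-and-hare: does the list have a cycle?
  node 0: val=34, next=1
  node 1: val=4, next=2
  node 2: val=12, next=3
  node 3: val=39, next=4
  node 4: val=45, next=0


Floyd's tortoise (slow, +1) and hare (fast, +2):
  init: slow=0, fast=0
  step 1: slow=1, fast=2
  step 2: slow=2, fast=4
  step 3: slow=3, fast=1
  step 4: slow=4, fast=3
  step 5: slow=0, fast=0
  slow == fast at node 0: cycle detected

Cycle: yes


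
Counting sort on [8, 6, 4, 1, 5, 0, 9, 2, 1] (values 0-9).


Input: [8, 6, 4, 1, 5, 0, 9, 2, 1]
Counts: [1, 2, 1, 0, 1, 1, 1, 0, 1, 1]

Sorted: [0, 1, 1, 2, 4, 5, 6, 8, 9]


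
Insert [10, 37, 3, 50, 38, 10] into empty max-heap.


Insert 10: [10]
Insert 37: [37, 10]
Insert 3: [37, 10, 3]
Insert 50: [50, 37, 3, 10]
Insert 38: [50, 38, 3, 10, 37]
Insert 10: [50, 38, 10, 10, 37, 3]

Final heap: [50, 38, 10, 10, 37, 3]


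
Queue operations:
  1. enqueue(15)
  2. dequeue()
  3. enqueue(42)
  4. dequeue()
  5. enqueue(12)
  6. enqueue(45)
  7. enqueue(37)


enqueue(15) -> [15]
dequeue()->15, []
enqueue(42) -> [42]
dequeue()->42, []
enqueue(12) -> [12]
enqueue(45) -> [12, 45]
enqueue(37) -> [12, 45, 37]

Final queue: [12, 45, 37]


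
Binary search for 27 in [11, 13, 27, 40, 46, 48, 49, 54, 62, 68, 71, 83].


Step 1: lo=0, hi=11, mid=5, val=48
Step 2: lo=0, hi=4, mid=2, val=27

Found at index 2


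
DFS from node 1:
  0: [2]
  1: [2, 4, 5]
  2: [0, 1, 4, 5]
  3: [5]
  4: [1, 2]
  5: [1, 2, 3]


Visit 1, push [5, 4, 2]
Visit 2, push [5, 4, 0]
Visit 0, push []
Visit 4, push []
Visit 5, push [3]
Visit 3, push []

DFS order: [1, 2, 0, 4, 5, 3]


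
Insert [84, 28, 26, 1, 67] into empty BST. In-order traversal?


Insert 84: root
Insert 28: L from 84
Insert 26: L from 84 -> L from 28
Insert 1: L from 84 -> L from 28 -> L from 26
Insert 67: L from 84 -> R from 28

In-order: [1, 26, 28, 67, 84]


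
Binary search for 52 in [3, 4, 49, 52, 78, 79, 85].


Step 1: lo=0, hi=6, mid=3, val=52

Found at index 3


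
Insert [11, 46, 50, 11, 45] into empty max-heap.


Insert 11: [11]
Insert 46: [46, 11]
Insert 50: [50, 11, 46]
Insert 11: [50, 11, 46, 11]
Insert 45: [50, 45, 46, 11, 11]

Final heap: [50, 45, 46, 11, 11]


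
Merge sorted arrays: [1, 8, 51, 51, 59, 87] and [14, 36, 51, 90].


Take 1 from A
Take 8 from A
Take 14 from B
Take 36 from B
Take 51 from A
Take 51 from A
Take 51 from B
Take 59 from A
Take 87 from A

Merged: [1, 8, 14, 36, 51, 51, 51, 59, 87, 90]


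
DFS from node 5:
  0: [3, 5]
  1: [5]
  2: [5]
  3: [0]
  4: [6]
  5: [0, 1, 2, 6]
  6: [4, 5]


Visit 5, push [6, 2, 1, 0]
Visit 0, push [3]
Visit 3, push []
Visit 1, push []
Visit 2, push []
Visit 6, push [4]
Visit 4, push []

DFS order: [5, 0, 3, 1, 2, 6, 4]


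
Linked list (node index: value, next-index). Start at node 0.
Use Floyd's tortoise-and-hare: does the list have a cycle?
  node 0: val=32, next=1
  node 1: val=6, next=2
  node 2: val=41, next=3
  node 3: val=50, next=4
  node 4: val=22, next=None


Floyd's tortoise (slow, +1) and hare (fast, +2):
  init: slow=0, fast=0
  step 1: slow=1, fast=2
  step 2: slow=2, fast=4
  step 3: fast -> None, no cycle

Cycle: no


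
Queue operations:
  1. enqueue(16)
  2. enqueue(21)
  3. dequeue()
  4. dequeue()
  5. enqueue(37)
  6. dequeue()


enqueue(16) -> [16]
enqueue(21) -> [16, 21]
dequeue()->16, [21]
dequeue()->21, []
enqueue(37) -> [37]
dequeue()->37, []

Final queue: []


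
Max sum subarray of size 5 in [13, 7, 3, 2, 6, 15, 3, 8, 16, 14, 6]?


[0:5]: 31
[1:6]: 33
[2:7]: 29
[3:8]: 34
[4:9]: 48
[5:10]: 56
[6:11]: 47

Max: 56 at [5:10]


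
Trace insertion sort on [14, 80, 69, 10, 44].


Initial: [14, 80, 69, 10, 44]
Insert 80: [14, 80, 69, 10, 44]
Insert 69: [14, 69, 80, 10, 44]
Insert 10: [10, 14, 69, 80, 44]
Insert 44: [10, 14, 44, 69, 80]

Sorted: [10, 14, 44, 69, 80]
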